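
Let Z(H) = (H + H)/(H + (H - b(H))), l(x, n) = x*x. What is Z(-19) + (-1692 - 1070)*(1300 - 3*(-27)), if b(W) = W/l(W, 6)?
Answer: -2750125440/721 ≈ -3.8143e+6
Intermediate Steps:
l(x, n) = x²
b(W) = 1/W (b(W) = W/(W²) = W/W² = 1/W)
Z(H) = 2*H/(-1/H + 2*H) (Z(H) = (H + H)/(H + (H - 1/H)) = (2*H)/(-1/H + 2*H) = 2*H/(-1/H + 2*H))
Z(-19) + (-1692 - 1070)*(1300 - 3*(-27)) = 2*(-19)²/(-1 + 2*(-19)²) + (-1692 - 1070)*(1300 - 3*(-27)) = 2*361/(-1 + 2*361) - 2762*(1300 + 81) = 2*361/(-1 + 722) - 2762*1381 = 2*361/721 - 3814322 = 2*361*(1/721) - 3814322 = 722/721 - 3814322 = -2750125440/721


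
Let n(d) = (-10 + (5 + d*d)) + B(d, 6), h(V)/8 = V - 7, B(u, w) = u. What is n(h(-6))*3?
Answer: 32121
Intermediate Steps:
h(V) = -56 + 8*V (h(V) = 8*(V - 7) = 8*(-7 + V) = -56 + 8*V)
n(d) = -5 + d + d² (n(d) = (-10 + (5 + d*d)) + d = (-10 + (5 + d²)) + d = (-5 + d²) + d = -5 + d + d²)
n(h(-6))*3 = (-5 + (-56 + 8*(-6)) + (-56 + 8*(-6))²)*3 = (-5 + (-56 - 48) + (-56 - 48)²)*3 = (-5 - 104 + (-104)²)*3 = (-5 - 104 + 10816)*3 = 10707*3 = 32121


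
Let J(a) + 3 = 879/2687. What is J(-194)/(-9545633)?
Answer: 7182/25649115871 ≈ 2.8001e-7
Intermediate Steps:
J(a) = -7182/2687 (J(a) = -3 + 879/2687 = -7182/2687)
J(-194)/(-9545633) = -7182/2687/(-9545633) = -7182/2687*(-1/9545633) = 7182/25649115871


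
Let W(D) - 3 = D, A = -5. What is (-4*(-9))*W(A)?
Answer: -72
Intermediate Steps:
W(D) = 3 + D
(-4*(-9))*W(A) = (-4*(-9))*(3 - 5) = 36*(-2) = -72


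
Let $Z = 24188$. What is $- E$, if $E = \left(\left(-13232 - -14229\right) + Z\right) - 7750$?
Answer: $-17435$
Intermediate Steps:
$E = 17435$ ($E = \left(\left(-13232 - -14229\right) + 24188\right) - 7750 = \left(\left(-13232 + 14229\right) + 24188\right) - 7750 = \left(997 + 24188\right) - 7750 = 25185 - 7750 = 17435$)
$- E = \left(-1\right) 17435 = -17435$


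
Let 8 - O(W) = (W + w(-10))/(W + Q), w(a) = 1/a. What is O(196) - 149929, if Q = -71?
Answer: -187403209/1250 ≈ -1.4992e+5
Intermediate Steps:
O(W) = 8 - (-⅒ + W)/(-71 + W) (O(W) = 8 - (W + 1/(-10))/(W - 71) = 8 - (W - ⅒)/(-71 + W) = 8 - (-⅒ + W)/(-71 + W))
O(196) - 149929 = (-5679 + 70*196)/(10*(-71 + 196)) - 149929 = (⅒)*(-5679 + 13720)/125 - 149929 = (⅒)*(1/125)*8041 - 149929 = 8041/1250 - 149929 = -187403209/1250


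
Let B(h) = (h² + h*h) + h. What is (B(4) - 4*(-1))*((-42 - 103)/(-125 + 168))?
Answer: -5800/43 ≈ -134.88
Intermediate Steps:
B(h) = h + 2*h² (B(h) = (h² + h²) + h = 2*h² + h = h + 2*h²)
(B(4) - 4*(-1))*((-42 - 103)/(-125 + 168)) = (4*(1 + 2*4) - 4*(-1))*((-42 - 103)/(-125 + 168)) = (4*(1 + 8) + 4)*(-145/43) = (4*9 + 4)*(-145*1/43) = (36 + 4)*(-145/43) = 40*(-145/43) = -5800/43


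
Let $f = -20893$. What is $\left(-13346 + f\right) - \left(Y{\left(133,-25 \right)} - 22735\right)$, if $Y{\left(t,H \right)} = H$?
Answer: $-11479$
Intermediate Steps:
$\left(-13346 + f\right) - \left(Y{\left(133,-25 \right)} - 22735\right) = \left(-13346 - 20893\right) - \left(-25 - 22735\right) = -34239 - -22760 = -34239 + 22760 = -11479$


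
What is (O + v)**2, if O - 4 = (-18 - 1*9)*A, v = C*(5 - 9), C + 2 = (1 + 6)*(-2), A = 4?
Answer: 1600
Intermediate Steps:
C = -16 (C = -2 + (1 + 6)*(-2) = -2 + 7*(-2) = -2 - 14 = -16)
v = 64 (v = -16*(5 - 9) = -16*(-4) = 64)
O = -104 (O = 4 + (-18 - 1*9)*4 = 4 + (-18 - 9)*4 = 4 - 27*4 = 4 - 108 = -104)
(O + v)**2 = (-104 + 64)**2 = (-40)**2 = 1600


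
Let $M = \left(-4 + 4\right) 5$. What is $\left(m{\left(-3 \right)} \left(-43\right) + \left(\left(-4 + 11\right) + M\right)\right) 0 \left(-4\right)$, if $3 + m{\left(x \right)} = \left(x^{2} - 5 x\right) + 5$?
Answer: $0$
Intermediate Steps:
$M = 0$ ($M = 0 \cdot 5 = 0$)
$m{\left(x \right)} = 2 + x^{2} - 5 x$ ($m{\left(x \right)} = -3 + \left(\left(x^{2} - 5 x\right) + 5\right) = -3 + \left(5 + x^{2} - 5 x\right) = 2 + x^{2} - 5 x$)
$\left(m{\left(-3 \right)} \left(-43\right) + \left(\left(-4 + 11\right) + M\right)\right) 0 \left(-4\right) = \left(\left(2 + \left(-3\right)^{2} - -15\right) \left(-43\right) + \left(\left(-4 + 11\right) + 0\right)\right) 0 \left(-4\right) = \left(\left(2 + 9 + 15\right) \left(-43\right) + \left(7 + 0\right)\right) 0 = \left(26 \left(-43\right) + 7\right) 0 = \left(-1118 + 7\right) 0 = \left(-1111\right) 0 = 0$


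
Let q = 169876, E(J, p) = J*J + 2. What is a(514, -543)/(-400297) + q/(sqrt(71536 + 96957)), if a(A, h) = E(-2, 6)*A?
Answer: -3084/400297 + 169876*sqrt(997)/12961 ≈ 413.84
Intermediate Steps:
E(J, p) = 2 + J**2 (E(J, p) = J**2 + 2 = 2 + J**2)
a(A, h) = 6*A (a(A, h) = (2 + (-2)**2)*A = (2 + 4)*A = 6*A)
a(514, -543)/(-400297) + q/(sqrt(71536 + 96957)) = (6*514)/(-400297) + 169876/(sqrt(71536 + 96957)) = 3084*(-1/400297) + 169876/(sqrt(168493)) = -3084/400297 + 169876/((13*sqrt(997))) = -3084/400297 + 169876*(sqrt(997)/12961) = -3084/400297 + 169876*sqrt(997)/12961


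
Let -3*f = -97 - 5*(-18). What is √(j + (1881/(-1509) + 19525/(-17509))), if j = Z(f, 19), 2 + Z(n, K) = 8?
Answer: 8*√4409423015117/8807027 ≈ 1.9074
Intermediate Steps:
f = 7/3 (f = -(-97 - 5*(-18))/3 = -(-97 - 1*(-90))/3 = -(-97 + 90)/3 = -⅓*(-7) = 7/3 ≈ 2.3333)
Z(n, K) = 6 (Z(n, K) = -2 + 8 = 6)
j = 6
√(j + (1881/(-1509) + 19525/(-17509))) = √(6 + (1881/(-1509) + 19525/(-17509))) = √(6 + (1881*(-1/1509) + 19525*(-1/17509))) = √(6 + (-627/503 - 19525/17509)) = √(6 - 20799218/8807027) = √(32042944/8807027) = 8*√4409423015117/8807027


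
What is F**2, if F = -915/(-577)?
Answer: 837225/332929 ≈ 2.5147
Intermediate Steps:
F = 915/577 (F = -915*(-1/577) = 915/577 ≈ 1.5858)
F**2 = (915/577)**2 = 837225/332929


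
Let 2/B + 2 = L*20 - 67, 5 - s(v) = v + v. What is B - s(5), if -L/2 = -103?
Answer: 20257/4051 ≈ 5.0005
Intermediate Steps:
L = 206 (L = -2*(-103) = 206)
s(v) = 5 - 2*v (s(v) = 5 - (v + v) = 5 - 2*v)
B = 2/4051 (B = 2/(-2 + (206*20 - 67)) = 2/(-2 + (4120 - 67)) = 2/(-2 + 4053) = 2/4051 ≈ 0.00049371)
B - s(5) = 2/4051 - (5 - 2*5) = 2/4051 - (5 - 10) = 2/4051 - 1*(-5) = 2/4051 + 5 = 20257/4051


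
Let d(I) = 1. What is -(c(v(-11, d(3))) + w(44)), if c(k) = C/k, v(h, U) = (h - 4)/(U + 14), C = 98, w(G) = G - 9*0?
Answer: 54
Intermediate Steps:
w(G) = G (w(G) = G - 3*0 = G + 0 = G)
v(h, U) = (-4 + h)/(14 + U)
c(k) = 98/k
-(c(v(-11, d(3))) + w(44)) = -(98/(((-4 - 11)/(14 + 1))) + 44) = -(98/((-15/15)) + 44) = -(98/(((1/15)*(-15))) + 44) = -(98/(-1) + 44) = -(98*(-1) + 44) = -(-98 + 44) = -1*(-54) = 54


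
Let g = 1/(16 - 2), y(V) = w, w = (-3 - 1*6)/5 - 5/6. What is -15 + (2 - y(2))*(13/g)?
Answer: 12424/15 ≈ 828.27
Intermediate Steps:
w = -79/30 (w = (-3 - 6)*(⅕) - 5*⅙ = -9*⅕ - ⅚ = -9/5 - ⅚ = -79/30 ≈ -2.6333)
y(V) = -79/30
g = 1/14 ≈ 0.071429
-15 + (2 - y(2))*(13/g) = -15 + (2 - 1*(-79/30))*(13/(1/14)) = -15 + (2 + 79/30)*(13*14) = -15 + (139/30)*182 = -15 + 12649/15 = 12424/15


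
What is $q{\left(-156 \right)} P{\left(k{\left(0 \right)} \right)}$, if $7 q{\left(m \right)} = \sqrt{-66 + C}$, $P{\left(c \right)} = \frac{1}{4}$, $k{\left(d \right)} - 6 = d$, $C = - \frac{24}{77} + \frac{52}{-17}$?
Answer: $\frac{i \sqrt{118865054}}{36652} \approx 0.29746 i$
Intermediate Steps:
$C = - \frac{4412}{1309}$ ($C = \left(-24\right) \frac{1}{77} + 52 \left(- \frac{1}{17}\right) = - \frac{24}{77} - \frac{52}{17} = - \frac{4412}{1309} \approx -3.3705$)
$k{\left(d \right)} = 6 + d$
$P{\left(c \right)} = \frac{1}{4}$
$q{\left(m \right)} = \frac{i \sqrt{118865054}}{9163}$ ($q{\left(m \right)} = \frac{\sqrt{-66 - \frac{4412}{1309}}}{7} = \frac{\sqrt{- \frac{90806}{1309}}}{7} = \frac{\frac{1}{1309} i \sqrt{118865054}}{7} = \frac{i \sqrt{118865054}}{9163}$)
$q{\left(-156 \right)} P{\left(k{\left(0 \right)} \right)} = \frac{i \sqrt{118865054}}{9163} \cdot \frac{1}{4} = \frac{i \sqrt{118865054}}{36652}$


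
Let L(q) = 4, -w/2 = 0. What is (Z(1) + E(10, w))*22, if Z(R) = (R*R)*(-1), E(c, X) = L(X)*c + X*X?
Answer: 858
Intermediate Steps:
w = 0 (w = -2*0 = 0)
E(c, X) = X² + 4*c (E(c, X) = 4*c + X*X = 4*c + X² = X² + 4*c)
Z(R) = -R² (Z(R) = R²*(-1) = -R²)
(Z(1) + E(10, w))*22 = (-1*1² + (0² + 4*10))*22 = (-1*1 + (0 + 40))*22 = (-1 + 40)*22 = 39*22 = 858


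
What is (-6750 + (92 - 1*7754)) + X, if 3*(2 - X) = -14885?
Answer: -28345/3 ≈ -9448.3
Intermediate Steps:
X = 14891/3 (X = 2 - ⅓*(-14885) = 2 + 14885/3 = 14891/3 ≈ 4963.7)
(-6750 + (92 - 1*7754)) + X = (-6750 + (92 - 1*7754)) + 14891/3 = (-6750 + (92 - 7754)) + 14891/3 = (-6750 - 7662) + 14891/3 = -14412 + 14891/3 = -28345/3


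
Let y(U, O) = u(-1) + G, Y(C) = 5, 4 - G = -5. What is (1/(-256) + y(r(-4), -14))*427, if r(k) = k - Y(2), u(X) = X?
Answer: 874069/256 ≈ 3414.3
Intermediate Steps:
G = 9 (G = 4 - 1*(-5) = 4 + 5 = 9)
r(k) = -5 + k (r(k) = k - 1*5 = k - 5 = -5 + k)
y(U, O) = 8 (y(U, O) = -1 + 9 = 8)
(1/(-256) + y(r(-4), -14))*427 = (1/(-256) + 8)*427 = (-1/256 + 8)*427 = (2047/256)*427 = 874069/256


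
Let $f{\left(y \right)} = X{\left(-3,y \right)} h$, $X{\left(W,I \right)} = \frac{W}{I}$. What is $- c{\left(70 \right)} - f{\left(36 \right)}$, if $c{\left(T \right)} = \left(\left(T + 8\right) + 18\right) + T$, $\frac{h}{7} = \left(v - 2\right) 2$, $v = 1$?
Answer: $- \frac{1003}{6} \approx -167.17$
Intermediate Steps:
$h = -14$ ($h = 7 \left(1 - 2\right) 2 = 7 \left(\left(-1\right) 2\right) = 7 \left(-2\right) = -14$)
$c{\left(T \right)} = 26 + 2 T$ ($c{\left(T \right)} = \left(\left(8 + T\right) + 18\right) + T = \left(26 + T\right) + T = 26 + 2 T$)
$f{\left(y \right)} = \frac{42}{y}$ ($f{\left(y \right)} = - \frac{3}{y} \left(-14\right) = \frac{42}{y}$)
$- c{\left(70 \right)} - f{\left(36 \right)} = - (26 + 2 \cdot 70) - \frac{42}{36} = - (26 + 140) - 42 \cdot \frac{1}{36} = \left(-1\right) 166 - \frac{7}{6} = -166 - \frac{7}{6} = - \frac{1003}{6}$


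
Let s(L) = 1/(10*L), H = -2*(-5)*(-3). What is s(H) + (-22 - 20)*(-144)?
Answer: 1814399/300 ≈ 6048.0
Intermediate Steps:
H = -30 (H = 10*(-3) = -30)
s(L) = 1/(10*L)
s(H) + (-22 - 20)*(-144) = (⅒)/(-30) + (-22 - 20)*(-144) = (⅒)*(-1/30) - 42*(-144) = -1/300 + 6048 = 1814399/300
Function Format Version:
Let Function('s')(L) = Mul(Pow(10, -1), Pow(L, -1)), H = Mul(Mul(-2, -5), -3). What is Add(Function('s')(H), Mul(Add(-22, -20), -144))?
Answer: Rational(1814399, 300) ≈ 6048.0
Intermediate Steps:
H = -30 (H = Mul(10, -3) = -30)
Function('s')(L) = Mul(Rational(1, 10), Pow(L, -1))
Add(Function('s')(H), Mul(Add(-22, -20), -144)) = Add(Mul(Rational(1, 10), Pow(-30, -1)), Mul(Add(-22, -20), -144)) = Add(Mul(Rational(1, 10), Rational(-1, 30)), Mul(-42, -144)) = Add(Rational(-1, 300), 6048) = Rational(1814399, 300)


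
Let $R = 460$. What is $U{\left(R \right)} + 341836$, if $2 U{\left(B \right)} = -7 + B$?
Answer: $\frac{684125}{2} \approx 3.4206 \cdot 10^{5}$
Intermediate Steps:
$U{\left(B \right)} = - \frac{7}{2} + \frac{B}{2}$ ($U{\left(B \right)} = \frac{-7 + B}{2} = - \frac{7}{2} + \frac{B}{2}$)
$U{\left(R \right)} + 341836 = \left(- \frac{7}{2} + \frac{1}{2} \cdot 460\right) + 341836 = \left(- \frac{7}{2} + 230\right) + 341836 = \frac{453}{2} + 341836 = \frac{684125}{2}$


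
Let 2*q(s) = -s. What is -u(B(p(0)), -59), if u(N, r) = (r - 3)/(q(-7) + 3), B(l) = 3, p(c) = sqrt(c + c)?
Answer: 124/13 ≈ 9.5385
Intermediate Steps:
p(c) = sqrt(2)*sqrt(c) (p(c) = sqrt(2*c) = sqrt(2)*sqrt(c))
q(s) = -s/2 (q(s) = (-s)/2 = -s/2)
u(N, r) = -6/13 + 2*r/13 (u(N, r) = (r - 3)/(-1/2*(-7) + 3) = (-3 + r)/(7/2 + 3) = (-3 + r)/(13/2) = (-3 + r)*(2/13) = -6/13 + 2*r/13)
-u(B(p(0)), -59) = -(-6/13 + (2/13)*(-59)) = -(-6/13 - 118/13) = -1*(-124/13) = 124/13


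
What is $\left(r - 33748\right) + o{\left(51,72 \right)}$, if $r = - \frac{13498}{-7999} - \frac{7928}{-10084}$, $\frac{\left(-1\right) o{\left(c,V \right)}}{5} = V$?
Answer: $- \frac{687754275256}{20165479} \approx -34106.0$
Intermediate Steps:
$o{\left(c,V \right)} = - 5 V$
$r = \frac{49882476}{20165479}$ ($r = \left(-13498\right) \left(- \frac{1}{7999}\right) - - \frac{1982}{2521} = \frac{13498}{7999} + \frac{1982}{2521} = \frac{49882476}{20165479} \approx 2.4737$)
$\left(r - 33748\right) + o{\left(51,72 \right)} = \left(\frac{49882476}{20165479} - 33748\right) - 360 = - \frac{680494702816}{20165479} - 360 = - \frac{687754275256}{20165479}$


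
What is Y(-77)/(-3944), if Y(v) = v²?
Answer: -5929/3944 ≈ -1.5033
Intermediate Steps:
Y(-77)/(-3944) = (-77)²/(-3944) = 5929*(-1/3944) = -5929/3944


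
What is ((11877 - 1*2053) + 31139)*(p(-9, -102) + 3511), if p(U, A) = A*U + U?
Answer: 181056460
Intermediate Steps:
p(U, A) = U + A*U
((11877 - 1*2053) + 31139)*(p(-9, -102) + 3511) = ((11877 - 1*2053) + 31139)*(-9*(1 - 102) + 3511) = ((11877 - 2053) + 31139)*(-9*(-101) + 3511) = (9824 + 31139)*(909 + 3511) = 40963*4420 = 181056460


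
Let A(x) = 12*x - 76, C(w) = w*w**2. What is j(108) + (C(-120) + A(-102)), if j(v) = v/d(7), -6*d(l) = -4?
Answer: -1729138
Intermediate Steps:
d(l) = 2/3 (d(l) = -1/6*(-4) = 2/3)
C(w) = w**3
A(x) = -76 + 12*x
j(v) = 3*v/2 (j(v) = v/(2/3) = v*(3/2) = 3*v/2)
j(108) + (C(-120) + A(-102)) = (3/2)*108 + ((-120)**3 + (-76 + 12*(-102))) = 162 + (-1728000 + (-76 - 1224)) = 162 + (-1728000 - 1300) = 162 - 1729300 = -1729138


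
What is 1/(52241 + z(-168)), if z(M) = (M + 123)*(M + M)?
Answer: 1/67361 ≈ 1.4845e-5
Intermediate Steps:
z(M) = 2*M*(123 + M) (z(M) = (123 + M)*(2*M) = 2*M*(123 + M))
1/(52241 + z(-168)) = 1/(52241 + 2*(-168)*(123 - 168)) = 1/(52241 + 2*(-168)*(-45)) = 1/(52241 + 15120) = 1/67361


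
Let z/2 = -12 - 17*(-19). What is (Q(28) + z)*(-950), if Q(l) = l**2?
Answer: -1335700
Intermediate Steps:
z = 622 (z = 2*(-12 - 17*(-19)) = 2*(-12 + 323) = 2*311 = 622)
(Q(28) + z)*(-950) = (28**2 + 622)*(-950) = (784 + 622)*(-950) = 1406*(-950) = -1335700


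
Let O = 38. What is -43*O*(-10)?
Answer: 16340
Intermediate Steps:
-43*O*(-10) = -43*38*(-10) = -1634*(-10) = 16340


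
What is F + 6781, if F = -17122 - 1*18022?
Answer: -28363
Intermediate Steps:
F = -35144 (F = -17122 - 18022 = -35144)
F + 6781 = -35144 + 6781 = -28363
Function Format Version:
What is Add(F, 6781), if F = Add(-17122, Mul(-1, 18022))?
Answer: -28363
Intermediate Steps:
F = -35144 (F = Add(-17122, -18022) = -35144)
Add(F, 6781) = Add(-35144, 6781) = -28363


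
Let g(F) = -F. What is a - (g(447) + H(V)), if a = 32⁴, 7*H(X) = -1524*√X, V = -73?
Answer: 1049023 + 1524*I*√73/7 ≈ 1.049e+6 + 1860.2*I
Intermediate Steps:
H(X) = -1524*√X/7 (H(X) = (-1524*√X)/7 = -1524*√X/7)
a = 1048576
a - (g(447) + H(V)) = 1048576 - (-1*447 - 1524*I*√73/7) = 1048576 - (-447 - 1524*I*√73/7) = 1048576 + (447 + 1524*I*√73/7) = 1049023 + 1524*I*√73/7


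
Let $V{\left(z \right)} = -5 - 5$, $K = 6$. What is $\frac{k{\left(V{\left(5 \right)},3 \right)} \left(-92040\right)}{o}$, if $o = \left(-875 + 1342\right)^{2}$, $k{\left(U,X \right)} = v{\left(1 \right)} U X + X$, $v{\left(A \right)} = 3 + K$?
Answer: $\frac{24574680}{218089} \approx 112.68$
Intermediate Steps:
$V{\left(z \right)} = -10$ ($V{\left(z \right)} = -5 - 5 = -10$)
$v{\left(A \right)} = 9$ ($v{\left(A \right)} = 3 + 6 = 9$)
$k{\left(U,X \right)} = X + 9 U X$ ($k{\left(U,X \right)} = 9 U X + X = X + 9 U X$)
$o = 218089$ ($o = 467^{2} = 218089$)
$\frac{k{\left(V{\left(5 \right)},3 \right)} \left(-92040\right)}{o} = \frac{3 \left(1 + 9 \left(-10\right)\right) \left(-92040\right)}{218089} = 3 \left(1 - 90\right) \left(-92040\right) \frac{1}{218089} = 3 \left(-89\right) \left(-92040\right) \frac{1}{218089} = \left(-267\right) \left(-92040\right) \frac{1}{218089} = 24574680 \cdot \frac{1}{218089} = \frac{24574680}{218089}$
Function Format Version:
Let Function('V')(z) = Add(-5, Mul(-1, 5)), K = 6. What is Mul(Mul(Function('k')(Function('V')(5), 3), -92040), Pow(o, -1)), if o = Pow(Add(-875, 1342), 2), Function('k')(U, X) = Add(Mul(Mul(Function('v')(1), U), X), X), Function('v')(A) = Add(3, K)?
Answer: Rational(24574680, 218089) ≈ 112.68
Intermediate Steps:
Function('V')(z) = -10 (Function('V')(z) = Add(-5, -5) = -10)
Function('v')(A) = 9 (Function('v')(A) = Add(3, 6) = 9)
Function('k')(U, X) = Add(X, Mul(9, U, X)) (Function('k')(U, X) = Add(Mul(Mul(9, U), X), X) = Add(Mul(9, U, X), X) = Add(X, Mul(9, U, X)))
o = 218089 (o = Pow(467, 2) = 218089)
Mul(Mul(Function('k')(Function('V')(5), 3), -92040), Pow(o, -1)) = Mul(Mul(Mul(3, Add(1, Mul(9, -10))), -92040), Pow(218089, -1)) = Mul(Mul(Mul(3, Add(1, -90)), -92040), Rational(1, 218089)) = Mul(Mul(Mul(3, -89), -92040), Rational(1, 218089)) = Mul(Mul(-267, -92040), Rational(1, 218089)) = Mul(24574680, Rational(1, 218089)) = Rational(24574680, 218089)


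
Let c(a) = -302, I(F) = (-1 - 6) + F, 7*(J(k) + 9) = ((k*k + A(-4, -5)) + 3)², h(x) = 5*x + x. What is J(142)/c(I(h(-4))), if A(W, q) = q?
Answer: -406506181/2114 ≈ -1.9229e+5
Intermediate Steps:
h(x) = 6*x
J(k) = -9 + (-2 + k²)²/7 (J(k) = -9 + ((k*k - 5) + 3)²/7 = -9 + ((k² - 5) + 3)²/7 = -9 + ((-5 + k²) + 3)²/7 = -9 + (-2 + k²)²/7)
I(F) = -7 + F
J(142)/c(I(h(-4))) = (-9 + (-2 + 142²)²/7)/(-302) = (-9 + (-2 + 20164)²/7)*(-1/302) = (-9 + (⅐)*20162²)*(-1/302) = (-9 + (⅐)*406506244)*(-1/302) = (-9 + 406506244/7)*(-1/302) = (406506181/7)*(-1/302) = -406506181/2114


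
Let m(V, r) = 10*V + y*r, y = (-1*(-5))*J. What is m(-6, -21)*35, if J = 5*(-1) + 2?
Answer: 8925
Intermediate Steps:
J = -3 (J = -5 + 2 = -3)
y = -15 (y = -1*(-5)*(-3) = 5*(-3) = -15)
m(V, r) = -15*r + 10*V (m(V, r) = 10*V - 15*r = -15*r + 10*V)
m(-6, -21)*35 = (-15*(-21) + 10*(-6))*35 = (315 - 60)*35 = 255*35 = 8925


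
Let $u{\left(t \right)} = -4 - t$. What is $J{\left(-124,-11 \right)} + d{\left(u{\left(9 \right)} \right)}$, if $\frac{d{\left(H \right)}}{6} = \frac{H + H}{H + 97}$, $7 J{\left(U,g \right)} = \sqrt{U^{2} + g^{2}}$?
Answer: $- \frac{13}{7} + \frac{\sqrt{15497}}{7} \approx 15.927$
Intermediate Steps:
$J{\left(U,g \right)} = \frac{\sqrt{U^{2} + g^{2}}}{7}$
$d{\left(H \right)} = \frac{12 H}{97 + H}$ ($d{\left(H \right)} = 6 \frac{H + H}{H + 97} = 6 \frac{2 H}{97 + H} = \frac{12 H}{97 + H}$)
$J{\left(-124,-11 \right)} + d{\left(u{\left(9 \right)} \right)} = \frac{\sqrt{\left(-124\right)^{2} + \left(-11\right)^{2}}}{7} + \frac{12 \left(-4 - 9\right)}{97 - 13} = \frac{\sqrt{15376 + 121}}{7} + \frac{12 \left(-4 - 9\right)}{97 - 13} = \frac{\sqrt{15497}}{7} + 12 \left(-13\right) \frac{1}{97 - 13} = \frac{\sqrt{15497}}{7} + 12 \left(-13\right) \frac{1}{84} = \frac{\sqrt{15497}}{7} - \frac{13}{7} = - \frac{13}{7} + \frac{\sqrt{15497}}{7}$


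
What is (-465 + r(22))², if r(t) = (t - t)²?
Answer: 216225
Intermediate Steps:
r(t) = 0 (r(t) = 0² = 0)
(-465 + r(22))² = (-465 + 0)² = (-465)² = 216225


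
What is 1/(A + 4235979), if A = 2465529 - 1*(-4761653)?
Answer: 1/11463161 ≈ 8.7236e-8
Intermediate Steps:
A = 7227182 (A = 2465529 + 4761653 = 7227182)
1/(A + 4235979) = 1/(7227182 + 4235979) = 1/11463161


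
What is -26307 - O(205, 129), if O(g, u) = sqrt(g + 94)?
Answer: -26307 - sqrt(299) ≈ -26324.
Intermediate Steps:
O(g, u) = sqrt(94 + g)
-26307 - O(205, 129) = -26307 - sqrt(94 + 205) = -26307 - sqrt(299)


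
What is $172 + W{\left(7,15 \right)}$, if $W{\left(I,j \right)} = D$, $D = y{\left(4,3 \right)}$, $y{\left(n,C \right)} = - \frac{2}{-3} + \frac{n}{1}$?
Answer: $\frac{530}{3} \approx 176.67$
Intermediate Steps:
$y{\left(n,C \right)} = \frac{2}{3} + n$ ($y{\left(n,C \right)} = \left(-2\right) \left(- \frac{1}{3}\right) + n 1 = \frac{2}{3} + n$)
$D = \frac{14}{3}$ ($D = \frac{2}{3} + 4 = \frac{14}{3} \approx 4.6667$)
$W{\left(I,j \right)} = \frac{14}{3}$
$172 + W{\left(7,15 \right)} = 172 + \frac{14}{3} = \frac{530}{3}$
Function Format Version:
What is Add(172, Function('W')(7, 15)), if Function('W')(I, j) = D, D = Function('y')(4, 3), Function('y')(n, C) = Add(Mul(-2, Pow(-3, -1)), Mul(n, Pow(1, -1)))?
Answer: Rational(530, 3) ≈ 176.67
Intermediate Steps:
Function('y')(n, C) = Add(Rational(2, 3), n) (Function('y')(n, C) = Add(Mul(-2, Rational(-1, 3)), Mul(n, 1)) = Add(Rational(2, 3), n))
D = Rational(14, 3) (D = Add(Rational(2, 3), 4) = Rational(14, 3) ≈ 4.6667)
Function('W')(I, j) = Rational(14, 3)
Add(172, Function('W')(7, 15)) = Add(172, Rational(14, 3)) = Rational(530, 3)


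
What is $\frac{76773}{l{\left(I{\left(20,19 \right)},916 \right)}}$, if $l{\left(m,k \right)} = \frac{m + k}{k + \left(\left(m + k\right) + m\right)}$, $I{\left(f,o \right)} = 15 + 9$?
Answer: $153546$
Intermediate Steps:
$I{\left(f,o \right)} = 24$
$l{\left(m,k \right)} = \frac{k + m}{2 k + 2 m}$ ($l{\left(m,k \right)} = \frac{k + m}{k + \left(\left(k + m\right) + m\right)} = \frac{k + m}{k + \left(k + 2 m\right)} = \frac{k + m}{2 k + 2 m}$)
$\frac{76773}{l{\left(I{\left(20,19 \right)},916 \right)}} = 76773 \frac{1}{\frac{1}{2}} = 76773 \cdot 2 = 153546$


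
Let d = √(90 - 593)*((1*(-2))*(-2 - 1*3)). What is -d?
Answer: -10*I*√503 ≈ -224.28*I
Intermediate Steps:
d = 10*I*√503 (d = √(-503)*(-2*(-2 - 3)) = (I*√503)*(-2*(-5)) = (I*√503)*10 = 10*I*√503 ≈ 224.28*I)
-d = -10*I*√503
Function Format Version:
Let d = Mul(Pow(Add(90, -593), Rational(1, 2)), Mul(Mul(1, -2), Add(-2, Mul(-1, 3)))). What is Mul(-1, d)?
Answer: Mul(-10, I, Pow(503, Rational(1, 2))) ≈ Mul(-224.28, I)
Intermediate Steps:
d = Mul(10, I, Pow(503, Rational(1, 2))) (d = Mul(Pow(-503, Rational(1, 2)), Mul(-2, Add(-2, -3))) = Mul(Mul(I, Pow(503, Rational(1, 2))), Mul(-2, -5)) = Mul(Mul(I, Pow(503, Rational(1, 2))), 10) = Mul(10, I, Pow(503, Rational(1, 2))) ≈ Mul(224.28, I))
Mul(-1, d) = Mul(-1, Mul(10, I, Pow(503, Rational(1, 2)))) = Mul(-10, I, Pow(503, Rational(1, 2)))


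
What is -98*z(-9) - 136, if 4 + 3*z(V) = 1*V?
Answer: 866/3 ≈ 288.67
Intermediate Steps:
z(V) = -4/3 + V/3 (z(V) = -4/3 + (1*V)/3 = -4/3 + V/3)
-98*z(-9) - 136 = -98*(-4/3 + (1/3)*(-9)) - 136 = -98*(-4/3 - 3) - 136 = -98*(-13/3) - 136 = 1274/3 - 136 = 866/3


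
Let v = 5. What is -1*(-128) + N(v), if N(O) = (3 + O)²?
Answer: 192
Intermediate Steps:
-1*(-128) + N(v) = -1*(-128) + (3 + 5)² = 128 + 8² = 128 + 64 = 192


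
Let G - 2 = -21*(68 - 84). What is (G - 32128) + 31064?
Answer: -726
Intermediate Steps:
G = 338 (G = 2 - 21*(68 - 84) = 2 - 21*(-16) = 2 + 336 = 338)
(G - 32128) + 31064 = (338 - 32128) + 31064 = -31790 + 31064 = -726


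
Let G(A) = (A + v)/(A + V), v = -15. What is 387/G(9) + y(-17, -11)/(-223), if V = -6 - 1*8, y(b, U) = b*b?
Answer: 143257/446 ≈ 321.20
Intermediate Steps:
y(b, U) = b²
V = -14 (V = -6 - 8 = -14)
G(A) = (-15 + A)/(-14 + A) (G(A) = (A - 15)/(A - 14) = (-15 + A)/(-14 + A))
387/G(9) + y(-17, -11)/(-223) = 387/(((-15 + 9)/(-14 + 9))) + (-17)²/(-223) = 387/((-6/(-5))) + 289*(-1/223) = 387/((-⅕*(-6))) - 289/223 = 387/(6/5) - 289/223 = 387*(⅚) - 289/223 = 645/2 - 289/223 = 143257/446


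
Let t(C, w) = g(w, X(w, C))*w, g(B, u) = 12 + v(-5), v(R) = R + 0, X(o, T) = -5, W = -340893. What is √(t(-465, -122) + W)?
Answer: I*√341747 ≈ 584.59*I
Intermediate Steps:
v(R) = R
g(B, u) = 7 (g(B, u) = 12 - 5 = 7)
t(C, w) = 7*w
√(t(-465, -122) + W) = √(7*(-122) - 340893) = √(-854 - 340893) = √(-341747) = I*√341747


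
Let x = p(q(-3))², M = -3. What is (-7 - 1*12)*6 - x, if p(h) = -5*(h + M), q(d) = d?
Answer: -1014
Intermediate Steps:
p(h) = 15 - 5*h (p(h) = -5*(h - 3) = -5*(-3 + h) = 15 - 5*h)
x = 900 (x = (15 - 5*(-3))² = (15 + 15)² = 30² = 900)
(-7 - 1*12)*6 - x = (-7 - 1*12)*6 - 1*900 = (-7 - 12)*6 - 900 = -19*6 - 900 = -114 - 900 = -1014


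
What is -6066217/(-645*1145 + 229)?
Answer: 6066217/738296 ≈ 8.2165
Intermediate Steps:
-6066217/(-645*1145 + 229) = -6066217/(-738525 + 229) = -6066217/(-738296) = -6066217*(-1/738296) = 6066217/738296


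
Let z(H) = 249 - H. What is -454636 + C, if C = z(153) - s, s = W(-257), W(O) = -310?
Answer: -454230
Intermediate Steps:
s = -310
C = 406 (C = (249 - 1*153) - 1*(-310) = (249 - 153) + 310 = 96 + 310 = 406)
-454636 + C = -454636 + 406 = -454230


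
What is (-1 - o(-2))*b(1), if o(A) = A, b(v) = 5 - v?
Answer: 4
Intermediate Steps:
(-1 - o(-2))*b(1) = (-1 - 1*(-2))*(5 - 1*1) = (-1 + 2)*(5 - 1) = 1*4 = 4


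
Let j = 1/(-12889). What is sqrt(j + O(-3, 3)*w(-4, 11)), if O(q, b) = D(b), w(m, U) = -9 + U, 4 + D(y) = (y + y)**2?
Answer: 3*sqrt(1181341295)/12889 ≈ 8.0000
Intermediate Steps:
D(y) = -4 + 4*y**2 (D(y) = -4 + (y + y)**2 = -4 + (2*y)**2 = -4 + 4*y**2)
O(q, b) = -4 + 4*b**2
j = -1/12889 ≈ -7.7586e-5
sqrt(j + O(-3, 3)*w(-4, 11)) = sqrt(-1/12889 + (-4 + 4*3**2)*(-9 + 11)) = sqrt(-1/12889 + (-4 + 4*9)*2) = sqrt(-1/12889 + (-4 + 36)*2) = sqrt(-1/12889 + 32*2) = sqrt(-1/12889 + 64) = sqrt(824895/12889) = 3*sqrt(1181341295)/12889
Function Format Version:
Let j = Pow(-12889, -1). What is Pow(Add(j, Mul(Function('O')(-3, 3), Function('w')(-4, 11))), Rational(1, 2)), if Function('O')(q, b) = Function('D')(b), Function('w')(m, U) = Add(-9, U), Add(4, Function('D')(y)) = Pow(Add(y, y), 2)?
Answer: Mul(Rational(3, 12889), Pow(1181341295, Rational(1, 2))) ≈ 8.0000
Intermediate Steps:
Function('D')(y) = Add(-4, Mul(4, Pow(y, 2))) (Function('D')(y) = Add(-4, Pow(Add(y, y), 2)) = Add(-4, Pow(Mul(2, y), 2)) = Add(-4, Mul(4, Pow(y, 2))))
Function('O')(q, b) = Add(-4, Mul(4, Pow(b, 2)))
j = Rational(-1, 12889) ≈ -7.7586e-5
Pow(Add(j, Mul(Function('O')(-3, 3), Function('w')(-4, 11))), Rational(1, 2)) = Pow(Add(Rational(-1, 12889), Mul(Add(-4, Mul(4, Pow(3, 2))), Add(-9, 11))), Rational(1, 2)) = Pow(Add(Rational(-1, 12889), Mul(Add(-4, Mul(4, 9)), 2)), Rational(1, 2)) = Pow(Add(Rational(-1, 12889), Mul(Add(-4, 36), 2)), Rational(1, 2)) = Pow(Add(Rational(-1, 12889), Mul(32, 2)), Rational(1, 2)) = Pow(Add(Rational(-1, 12889), 64), Rational(1, 2)) = Pow(Rational(824895, 12889), Rational(1, 2)) = Mul(Rational(3, 12889), Pow(1181341295, Rational(1, 2)))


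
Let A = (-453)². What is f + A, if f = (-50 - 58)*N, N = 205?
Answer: 183069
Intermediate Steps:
A = 205209
f = -22140 (f = (-50 - 58)*205 = -108*205 = -22140)
f + A = -22140 + 205209 = 183069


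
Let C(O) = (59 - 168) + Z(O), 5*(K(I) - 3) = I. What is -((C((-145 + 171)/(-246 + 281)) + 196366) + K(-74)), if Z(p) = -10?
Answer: -981176/5 ≈ -1.9624e+5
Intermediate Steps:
K(I) = 3 + I/5
C(O) = -119 (C(O) = (59 - 168) - 10 = -109 - 10 = -119)
-((C((-145 + 171)/(-246 + 281)) + 196366) + K(-74)) = -((-119 + 196366) + (3 + (⅕)*(-74))) = -(196247 + (3 - 74/5)) = -(196247 - 59/5) = -1*981176/5 = -981176/5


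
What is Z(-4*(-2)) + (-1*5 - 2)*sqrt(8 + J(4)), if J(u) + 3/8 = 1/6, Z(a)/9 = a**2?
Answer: 576 - 7*sqrt(1122)/12 ≈ 556.46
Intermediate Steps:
Z(a) = 9*a**2
J(u) = -5/24 (J(u) = -3/8 + 1/6 = -5/24)
Z(-4*(-2)) + (-1*5 - 2)*sqrt(8 + J(4)) = 9*(-4*(-2))**2 + (-1*5 - 2)*sqrt(8 - 5/24) = 9*8**2 + (-5 - 2)*sqrt(187/24) = 9*64 - 7*sqrt(1122)/12 = 576 - 7*sqrt(1122)/12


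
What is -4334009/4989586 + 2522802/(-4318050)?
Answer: -5217034183737/3590880304550 ≈ -1.4529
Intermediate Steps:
-4334009/4989586 + 2522802/(-4318050) = -4334009*1/4989586 + 2522802*(-1/4318050) = -4334009/4989586 - 420467/719675 = -5217034183737/3590880304550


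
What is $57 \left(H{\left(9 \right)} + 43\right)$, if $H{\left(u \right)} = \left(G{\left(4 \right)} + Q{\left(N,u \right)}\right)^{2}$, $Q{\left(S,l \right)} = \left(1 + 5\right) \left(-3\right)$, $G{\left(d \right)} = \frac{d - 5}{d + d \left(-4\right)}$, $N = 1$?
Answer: $\frac{995923}{48} \approx 20748.0$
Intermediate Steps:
$G{\left(d \right)} = - \frac{-5 + d}{3 d}$ ($G{\left(d \right)} = \frac{-5 + d}{d - 4 d} = \frac{-5 + d}{\left(-3\right) d} = \left(-5 + d\right) \left(- \frac{1}{3 d}\right) = - \frac{-5 + d}{3 d}$)
$Q{\left(S,l \right)} = -18$ ($Q{\left(S,l \right)} = 6 \left(-3\right) = -18$)
$H{\left(u \right)} = \frac{46225}{144}$ ($H{\left(u \right)} = \left(\frac{5 - 4}{3 \cdot 4} - 18\right)^{2} = \left(\frac{1}{3} \cdot \frac{1}{4} \left(5 - 4\right) - 18\right)^{2} = \left(\frac{1}{3} \cdot \frac{1}{4} \cdot 1 - 18\right)^{2} = \left(\frac{1}{12} - 18\right)^{2} = \left(- \frac{215}{12}\right)^{2} = \frac{46225}{144}$)
$57 \left(H{\left(9 \right)} + 43\right) = 57 \left(\frac{46225}{144} + 43\right) = 57 \cdot \frac{52417}{144} = \frac{995923}{48}$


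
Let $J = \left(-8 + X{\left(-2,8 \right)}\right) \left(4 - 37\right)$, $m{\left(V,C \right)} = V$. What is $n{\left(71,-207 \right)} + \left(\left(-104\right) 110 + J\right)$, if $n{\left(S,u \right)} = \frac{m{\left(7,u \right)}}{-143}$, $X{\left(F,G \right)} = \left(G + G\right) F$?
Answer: $- \frac{1447167}{143} \approx -10120.0$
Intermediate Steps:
$X{\left(F,G \right)} = 2 F G$ ($X{\left(F,G \right)} = 2 G F = 2 F G$)
$J = 1320$ ($J = \left(-8 + 2 \left(-2\right) 8\right) \left(4 - 37\right) = \left(-8 - 32\right) \left(-33\right) = \left(-40\right) \left(-33\right) = 1320$)
$n{\left(S,u \right)} = - \frac{7}{143}$ ($n{\left(S,u \right)} = \frac{7}{-143} = 7 \left(- \frac{1}{143}\right) = - \frac{7}{143}$)
$n{\left(71,-207 \right)} + \left(\left(-104\right) 110 + J\right) = - \frac{7}{143} + \left(\left(-104\right) 110 + 1320\right) = - \frac{7}{143} + \left(-11440 + 1320\right) = - \frac{7}{143} - 10120 = - \frac{1447167}{143}$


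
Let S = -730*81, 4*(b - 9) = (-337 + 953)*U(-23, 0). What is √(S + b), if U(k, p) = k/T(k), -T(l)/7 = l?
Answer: 7*I*√1207 ≈ 243.19*I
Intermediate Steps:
T(l) = -7*l
U(k, p) = -⅐ (U(k, p) = k/((-7*k)) = k*(-1/(7*k)) = -⅐)
b = -13 (b = 9 + ((-337 + 953)*(-⅐))/4 = 9 + (616*(-⅐))/4 = 9 + (¼)*(-88) = 9 - 22 = -13)
S = -59130
√(S + b) = √(-59130 - 13) = √(-59143) = 7*I*√1207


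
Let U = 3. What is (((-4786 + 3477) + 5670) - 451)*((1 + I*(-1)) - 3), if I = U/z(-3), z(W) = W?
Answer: -3910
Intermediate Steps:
I = -1 (I = 3/(-3) = 3*(-⅓) = -1)
(((-4786 + 3477) + 5670) - 451)*((1 + I*(-1)) - 3) = (((-4786 + 3477) + 5670) - 451)*((1 - 1*(-1)) - 3) = ((-1309 + 5670) - 451)*((1 + 1) - 3) = (4361 - 451)*(2 - 3) = 3910*(-1) = -3910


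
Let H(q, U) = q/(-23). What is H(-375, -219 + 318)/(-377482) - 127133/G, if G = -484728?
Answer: 551798933219/2104225091304 ≈ 0.26223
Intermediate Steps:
H(q, U) = -q/23 (H(q, U) = q*(-1/23) = -q/23)
H(-375, -219 + 318)/(-377482) - 127133/G = -1/23*(-375)/(-377482) - 127133/(-484728) = (375/23)*(-1/377482) - 127133*(-1/484728) = -375/8682086 + 127133/484728 = 551798933219/2104225091304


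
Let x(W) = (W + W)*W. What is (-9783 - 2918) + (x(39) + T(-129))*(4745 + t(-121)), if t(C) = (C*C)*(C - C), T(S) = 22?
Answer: 14525979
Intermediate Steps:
t(C) = 0 (t(C) = C**2*0 = 0)
x(W) = 2*W**2 (x(W) = (2*W)*W = 2*W**2)
(-9783 - 2918) + (x(39) + T(-129))*(4745 + t(-121)) = (-9783 - 2918) + (2*39**2 + 22)*(4745 + 0) = -12701 + (2*1521 + 22)*4745 = -12701 + (3042 + 22)*4745 = -12701 + 3064*4745 = -12701 + 14538680 = 14525979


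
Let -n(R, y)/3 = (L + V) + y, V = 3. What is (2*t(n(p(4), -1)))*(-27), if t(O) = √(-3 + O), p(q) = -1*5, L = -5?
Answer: -54*√6 ≈ -132.27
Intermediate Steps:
p(q) = -5
n(R, y) = 6 - 3*y (n(R, y) = -3*((-5 + 3) + y) = -3*(-2 + y) = 6 - 3*y)
(2*t(n(p(4), -1)))*(-27) = (2*√(-3 + (6 - 3*(-1))))*(-27) = (2*√(-3 + (6 + 3)))*(-27) = (2*√(-3 + 9))*(-27) = (2*√6)*(-27) = -54*√6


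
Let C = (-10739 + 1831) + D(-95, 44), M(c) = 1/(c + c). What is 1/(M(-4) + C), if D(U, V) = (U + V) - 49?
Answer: -8/72065 ≈ -0.00011101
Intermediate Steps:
D(U, V) = -49 + U + V
M(c) = 1/(2*c)
C = -9008 (C = (-10739 + 1831) + (-49 - 95 + 44) = -8908 - 100 = -9008)
1/(M(-4) + C) = 1/((½)/(-4) - 9008) = 1/((½)*(-¼) - 9008) = 1/(-⅛ - 9008) = 1/(-72065/8) = -8/72065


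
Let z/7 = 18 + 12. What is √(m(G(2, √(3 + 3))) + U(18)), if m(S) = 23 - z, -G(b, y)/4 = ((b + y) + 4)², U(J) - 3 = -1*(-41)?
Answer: I*√143 ≈ 11.958*I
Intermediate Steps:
z = 210 (z = 7*(18 + 12) = 7*30 = 210)
U(J) = 44 (U(J) = 3 - 1*(-41) = 3 + 41 = 44)
G(b, y) = -4*(4 + b + y)² (G(b, y) = -4*((b + y) + 4)² = -4*(4 + b + y)²)
m(S) = -187 (m(S) = 23 - 1*210 = 23 - 210 = -187)
√(m(G(2, √(3 + 3))) + U(18)) = √(-187 + 44) = √(-143) = I*√143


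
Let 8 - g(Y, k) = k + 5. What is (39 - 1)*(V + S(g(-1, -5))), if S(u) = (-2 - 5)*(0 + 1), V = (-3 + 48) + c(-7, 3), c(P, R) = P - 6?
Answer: 950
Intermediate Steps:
c(P, R) = -6 + P
g(Y, k) = 3 - k (g(Y, k) = 8 - (k + 5) = 8 - (5 + k) = 8 + (-5 - k) = 3 - k)
V = 32 (V = (-3 + 48) + (-6 - 7) = 45 - 13 = 32)
S(u) = -7 (S(u) = -7*1 = -7)
(39 - 1)*(V + S(g(-1, -5))) = (39 - 1)*(32 - 7) = 38*25 = 950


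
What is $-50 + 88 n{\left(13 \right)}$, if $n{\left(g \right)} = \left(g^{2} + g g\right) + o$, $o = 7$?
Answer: $30310$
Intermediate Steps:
$n{\left(g \right)} = 7 + 2 g^{2}$ ($n{\left(g \right)} = \left(g^{2} + g g\right) + 7 = \left(g^{2} + g^{2}\right) + 7 = 2 g^{2} + 7 = 7 + 2 g^{2}$)
$-50 + 88 n{\left(13 \right)} = -50 + 88 \left(7 + 2 \cdot 13^{2}\right) = -50 + 88 \left(7 + 2 \cdot 169\right) = -50 + 88 \left(7 + 338\right) = -50 + 88 \cdot 345 = -50 + 30360 = 30310$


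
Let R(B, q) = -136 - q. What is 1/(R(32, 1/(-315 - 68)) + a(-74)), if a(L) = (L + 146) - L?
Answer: 383/3831 ≈ 0.099974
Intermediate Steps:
a(L) = 146 (a(L) = (146 + L) - L = 146)
1/(R(32, 1/(-315 - 68)) + a(-74)) = 1/((-136 - 1/(-315 - 68)) + 146) = 1/((-136 - 1/(-383)) + 146) = 1/((-136 - 1*(-1/383)) + 146) = 1/((-136 + 1/383) + 146) = 1/(-52087/383 + 146) = 1/(3831/383) = 383/3831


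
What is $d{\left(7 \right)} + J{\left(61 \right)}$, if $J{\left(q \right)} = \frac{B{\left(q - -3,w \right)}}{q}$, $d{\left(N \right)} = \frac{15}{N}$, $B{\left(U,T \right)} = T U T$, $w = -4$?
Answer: $\frac{8083}{427} \approx 18.93$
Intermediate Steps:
$B{\left(U,T \right)} = U T^{2}$
$J{\left(q \right)} = \frac{48 + 16 q}{q}$ ($J{\left(q \right)} = \frac{\left(q - -3\right) \left(-4\right)^{2}}{q} = \frac{\left(q + 3\right) 16}{q} = \frac{\left(3 + q\right) 16}{q} = \frac{48 + 16 q}{q}$)
$d{\left(7 \right)} + J{\left(61 \right)} = \frac{15}{7} + \left(16 + \frac{48}{61}\right) = \frac{15}{7} + \frac{1024}{61} = \frac{8083}{427}$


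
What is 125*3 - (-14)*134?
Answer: 2251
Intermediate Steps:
125*3 - (-14)*134 = 375 - 1*(-1876) = 375 + 1876 = 2251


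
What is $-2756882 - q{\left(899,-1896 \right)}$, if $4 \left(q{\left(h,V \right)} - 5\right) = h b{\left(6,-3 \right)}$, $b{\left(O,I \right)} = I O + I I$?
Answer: $- \frac{11019457}{4} \approx -2.7549 \cdot 10^{6}$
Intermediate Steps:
$b{\left(O,I \right)} = I^{2} + I O$ ($b{\left(O,I \right)} = I O + I^{2} = I^{2} + I O$)
$q{\left(h,V \right)} = 5 - \frac{9 h}{4}$ ($q{\left(h,V \right)} = 5 + \frac{h \left(- 3 \left(-3 + 6\right)\right)}{4} = 5 + \frac{h \left(\left(-3\right) 3\right)}{4} = 5 + \frac{h \left(-9\right)}{4} = 5 + \frac{\left(-9\right) h}{4} = 5 - \frac{9 h}{4}$)
$-2756882 - q{\left(899,-1896 \right)} = -2756882 - \left(5 - \frac{8091}{4}\right) = -2756882 - - \frac{8071}{4} = -2756882 + \frac{8071}{4} = - \frac{11019457}{4}$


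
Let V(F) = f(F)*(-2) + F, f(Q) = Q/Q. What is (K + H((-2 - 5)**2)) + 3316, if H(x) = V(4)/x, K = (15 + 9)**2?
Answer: 190710/49 ≈ 3892.0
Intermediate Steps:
f(Q) = 1
K = 576 (K = 24**2 = 576)
V(F) = -2 + F (V(F) = 1*(-2) + F = -2 + F)
H(x) = 2/x (H(x) = (-2 + 4)/x = 2/x)
(K + H((-2 - 5)**2)) + 3316 = (576 + 2/((-2 - 5)**2)) + 3316 = (576 + 2/((-7)**2)) + 3316 = (576 + 2/49) + 3316 = 28226/49 + 3316 = 190710/49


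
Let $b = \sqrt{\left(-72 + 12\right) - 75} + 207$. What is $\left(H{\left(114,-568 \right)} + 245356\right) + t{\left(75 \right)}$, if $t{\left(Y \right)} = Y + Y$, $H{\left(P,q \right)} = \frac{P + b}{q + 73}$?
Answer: $\frac{40508383}{165} - \frac{i \sqrt{15}}{165} \approx 2.4551 \cdot 10^{5} - 0.023473 i$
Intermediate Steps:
$b = 207 + 3 i \sqrt{15}$ ($b = \sqrt{-60 - 75} + 207 = \sqrt{-135} + 207 = 3 i \sqrt{15} + 207 = 207 + 3 i \sqrt{15} \approx 207.0 + 11.619 i$)
$H{\left(P,q \right)} = \frac{207 + P + 3 i \sqrt{15}}{73 + q}$ ($H{\left(P,q \right)} = \frac{P + \left(207 + 3 i \sqrt{15}\right)}{q + 73} = \frac{207 + P + 3 i \sqrt{15}}{73 + q}$)
$t{\left(Y \right)} = 2 Y$
$\left(H{\left(114,-568 \right)} + 245356\right) + t{\left(75 \right)} = \left(\frac{207 + 114 + 3 i \sqrt{15}}{73 - 568} + 245356\right) + 2 \cdot 75 = \left(\frac{321 + 3 i \sqrt{15}}{-495} + 245356\right) + 150 = \left(- \frac{321 + 3 i \sqrt{15}}{495} + 245356\right) + 150 = \left(\left(- \frac{107}{165} - \frac{i \sqrt{15}}{165}\right) + 245356\right) + 150 = \left(\frac{40483633}{165} - \frac{i \sqrt{15}}{165}\right) + 150 = \frac{40508383}{165} - \frac{i \sqrt{15}}{165}$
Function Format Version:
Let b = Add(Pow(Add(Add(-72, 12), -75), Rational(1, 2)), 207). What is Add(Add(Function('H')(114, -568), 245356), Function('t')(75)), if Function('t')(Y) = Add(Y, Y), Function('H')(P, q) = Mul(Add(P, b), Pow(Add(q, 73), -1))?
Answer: Add(Rational(40508383, 165), Mul(Rational(-1, 165), I, Pow(15, Rational(1, 2)))) ≈ Add(2.4551e+5, Mul(-0.023473, I))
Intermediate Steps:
b = Add(207, Mul(3, I, Pow(15, Rational(1, 2)))) (b = Add(Pow(Add(-60, -75), Rational(1, 2)), 207) = Add(Pow(-135, Rational(1, 2)), 207) = Add(Mul(3, I, Pow(15, Rational(1, 2))), 207) = Add(207, Mul(3, I, Pow(15, Rational(1, 2)))) ≈ Add(207.00, Mul(11.619, I)))
Function('H')(P, q) = Mul(Pow(Add(73, q), -1), Add(207, P, Mul(3, I, Pow(15, Rational(1, 2))))) (Function('H')(P, q) = Mul(Add(P, Add(207, Mul(3, I, Pow(15, Rational(1, 2))))), Pow(Add(q, 73), -1)) = Mul(Add(207, P, Mul(3, I, Pow(15, Rational(1, 2)))), Pow(Add(73, q), -1)) = Mul(Pow(Add(73, q), -1), Add(207, P, Mul(3, I, Pow(15, Rational(1, 2))))))
Function('t')(Y) = Mul(2, Y)
Add(Add(Function('H')(114, -568), 245356), Function('t')(75)) = Add(Add(Mul(Pow(Add(73, -568), -1), Add(207, 114, Mul(3, I, Pow(15, Rational(1, 2))))), 245356), Mul(2, 75)) = Add(Add(Mul(Pow(-495, -1), Add(321, Mul(3, I, Pow(15, Rational(1, 2))))), 245356), 150) = Add(Add(Mul(Rational(-1, 495), Add(321, Mul(3, I, Pow(15, Rational(1, 2))))), 245356), 150) = Add(Add(Add(Rational(-107, 165), Mul(Rational(-1, 165), I, Pow(15, Rational(1, 2)))), 245356), 150) = Add(Add(Rational(40483633, 165), Mul(Rational(-1, 165), I, Pow(15, Rational(1, 2)))), 150) = Add(Rational(40508383, 165), Mul(Rational(-1, 165), I, Pow(15, Rational(1, 2))))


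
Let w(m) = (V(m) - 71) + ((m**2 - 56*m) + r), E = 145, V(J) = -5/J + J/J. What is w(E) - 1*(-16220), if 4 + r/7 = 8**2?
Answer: 854774/29 ≈ 29475.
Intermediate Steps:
V(J) = 1 - 5/J (V(J) = -5/J + 1 = 1 - 5/J)
r = 420 (r = -28 + 7*8**2 = -28 + 7*64 = -28 + 448 = 420)
w(m) = 349 + m**2 - 56*m + (-5 + m)/m (w(m) = ((-5 + m)/m - 71) + ((m**2 - 56*m) + 420) = (-71 + (-5 + m)/m) + (420 + m**2 - 56*m) = 349 + m**2 - 56*m + (-5 + m)/m)
w(E) - 1*(-16220) = (350 + 145**2 - 56*145 - 5/145) - 1*(-16220) = (350 + 21025 - 8120 - 5*1/145) + 16220 = (350 + 21025 - 8120 - 1/29) + 16220 = 384394/29 + 16220 = 854774/29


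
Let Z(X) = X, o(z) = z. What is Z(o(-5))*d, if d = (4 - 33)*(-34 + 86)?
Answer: 7540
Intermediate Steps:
d = -1508 (d = -29*52 = -1508)
Z(o(-5))*d = -5*(-1508) = 7540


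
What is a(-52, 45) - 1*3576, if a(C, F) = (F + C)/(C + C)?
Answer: -371897/104 ≈ -3575.9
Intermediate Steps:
a(C, F) = (C + F)/(2*C) (a(C, F) = (C + F)/((2*C)) = (C + F)*(1/(2*C)) = (C + F)/(2*C))
a(-52, 45) - 1*3576 = (½)*(-52 + 45)/(-52) - 1*3576 = (½)*(-1/52)*(-7) - 3576 = 7/104 - 3576 = -371897/104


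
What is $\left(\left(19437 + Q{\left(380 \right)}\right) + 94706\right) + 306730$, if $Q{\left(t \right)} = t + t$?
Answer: $421633$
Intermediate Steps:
$Q{\left(t \right)} = 2 t$
$\left(\left(19437 + Q{\left(380 \right)}\right) + 94706\right) + 306730 = \left(\left(19437 + 2 \cdot 380\right) + 94706\right) + 306730 = \left(\left(19437 + 760\right) + 94706\right) + 306730 = \left(20197 + 94706\right) + 306730 = 114903 + 306730 = 421633$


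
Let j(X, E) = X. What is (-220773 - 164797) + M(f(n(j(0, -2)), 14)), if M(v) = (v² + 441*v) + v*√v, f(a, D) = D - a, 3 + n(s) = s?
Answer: -377784 + 17*√17 ≈ -3.7771e+5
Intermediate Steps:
n(s) = -3 + s
M(v) = v² + v^(3/2) + 441*v (M(v) = (v² + 441*v) + v^(3/2) = v² + v^(3/2) + 441*v)
(-220773 - 164797) + M(f(n(j(0, -2)), 14)) = (-220773 - 164797) + ((14 - (-3 + 0))² + (14 - (-3 + 0))^(3/2) + 441*(14 - (-3 + 0))) = -385570 + ((14 - 1*(-3))² + (14 - 1*(-3))^(3/2) + 441*(14 - 1*(-3))) = -385570 + ((14 + 3)² + (14 + 3)^(3/2) + 441*(14 + 3)) = -385570 + (17² + 17^(3/2) + 441*17) = -385570 + (289 + 17*√17 + 7497) = -385570 + (7786 + 17*√17) = -377784 + 17*√17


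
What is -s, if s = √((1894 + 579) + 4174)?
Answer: -17*√23 ≈ -81.529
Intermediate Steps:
s = 17*√23 (s = √(2473 + 4174) = √6647 = 17*√23 ≈ 81.529)
-s = -17*√23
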